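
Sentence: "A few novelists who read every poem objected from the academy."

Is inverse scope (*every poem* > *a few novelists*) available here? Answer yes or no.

No

Structurally, *every poem* is inside the relative clause *who read every poem*.
Relative clauses are scope islands: a quantifier cannot QR out of a relative clause to take scope in the matrix clause.
*every poem* is confined to the island and cannot take scope over *a few novelists*.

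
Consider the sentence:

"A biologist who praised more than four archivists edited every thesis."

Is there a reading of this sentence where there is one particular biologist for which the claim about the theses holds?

That reading corresponds to *a biologist* > *every thesis*.
That is the surface-scope ordering, which is always one of the available readings — island constraints only ever restrict inverse scope.

Yes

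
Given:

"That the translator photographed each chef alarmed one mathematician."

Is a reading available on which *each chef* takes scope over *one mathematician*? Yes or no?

*each chef* sits inside the sentential subject *that the translator photographed each chef*.
Subjects — clausal subjects included — are islands for extraction, and QR is no exception.
*each chef* is confined to the island and cannot take scope over *one mathematician*.

No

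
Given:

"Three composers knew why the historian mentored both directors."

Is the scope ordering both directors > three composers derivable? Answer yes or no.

No

The DP *both directors* is contained in the embedded question *why the historian mentored both directors*.
QR across an interrogative CP boundary is ruled out as a wh-island violation.
*both directors* > *three composers* would require crossing that boundary, which is illicit.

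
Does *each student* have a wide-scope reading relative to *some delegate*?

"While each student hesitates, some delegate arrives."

*each student* occurs within the adjunct clause *while each student hesitates*.
Since the clause is an adjunct (not a complement), the Adjunct Condition blocks QR across its edge.
So *each student* cannot raise to a position above *some delegate*.

No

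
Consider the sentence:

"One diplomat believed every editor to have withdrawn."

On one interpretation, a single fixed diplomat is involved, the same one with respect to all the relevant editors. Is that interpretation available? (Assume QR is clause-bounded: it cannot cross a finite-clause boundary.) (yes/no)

The described interpretation is the *one diplomat* > *every editor* scoping.
Nothing needs to raise for *one diplomat* > *every editor*, so no island constraint is at stake.

Yes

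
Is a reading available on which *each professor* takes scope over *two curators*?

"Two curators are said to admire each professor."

Raising constructions are monoclausal for scope purposes; *each professor* is not separated from *two curators* by any island.
Clause-internal QR can adjoin the lower DP above the subject, yielding the inverse reading.
So *each professor* > *two curators* is among the available readings.

Yes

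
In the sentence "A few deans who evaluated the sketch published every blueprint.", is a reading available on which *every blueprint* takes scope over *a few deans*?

*every blueprint* is a matrix argument; only *a few deans* is modified by the relative clause *who evaluated the sketch*, so the RC island is irrelevant to the target quantifier.
Nothing blocks QR of the lower DP to a position above the higher one, so inverse scope is available.
The sentence is scopally ambiguous between *a few deans* > *every blueprint* and *every blueprint* > *a few deans*.

Yes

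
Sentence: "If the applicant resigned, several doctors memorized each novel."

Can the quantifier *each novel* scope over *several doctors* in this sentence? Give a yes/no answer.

The adjunct clause does not contain *each novel*, which is the matrix object.
Clause-internal QR can adjoin the lower DP above the subject, yielding the inverse reading.

Yes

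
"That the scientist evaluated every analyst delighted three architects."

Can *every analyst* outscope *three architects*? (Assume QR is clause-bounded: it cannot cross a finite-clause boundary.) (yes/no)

*every analyst* is embedded in the sentential subject *that the scientist evaluated every analyst*.
Subjects — clausal subjects included — are islands for extraction, and QR is no exception.
There is no licit LF on which *every analyst* c-commands *three architects*.

No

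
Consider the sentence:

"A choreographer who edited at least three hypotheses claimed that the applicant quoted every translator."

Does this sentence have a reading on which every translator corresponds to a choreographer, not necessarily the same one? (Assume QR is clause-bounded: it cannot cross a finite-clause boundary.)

No

The paraphrase describes the scope ordering *every translator* > *a choreographer*.
*every translator* sits inside the finite complement clause *that the applicant quoted every translator*.
Under clause-bounded QR, a quantifier in an embedded finite clause cannot raise into the matrix clause.
There is no licit LF on which *every translator* c-commands *a choreographer*.
(Only the surface reading survives: one fixed choreographer with respect to all the relevant translators.)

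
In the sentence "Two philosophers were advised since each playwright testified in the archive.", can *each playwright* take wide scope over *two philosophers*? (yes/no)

No

The target quantifier *each playwright* is part of the adjunct clause *since each playwright testified in the archive*.
Adverbial clauses are not L-marked, so they are barriers for QR — the quantifier cannot escape the adjunct.
*each playwright* is confined to the island and cannot take scope over *two philosophers*.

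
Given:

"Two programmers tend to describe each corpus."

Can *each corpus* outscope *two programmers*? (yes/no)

Yes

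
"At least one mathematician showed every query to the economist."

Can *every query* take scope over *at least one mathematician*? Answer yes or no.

Yes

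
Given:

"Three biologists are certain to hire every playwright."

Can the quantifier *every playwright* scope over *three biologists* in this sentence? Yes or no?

The matrix predicate is a raising verb, whose infinitival complement is not a scope island — *every playwright* can QR into the matrix clause.
Clause-internal QR can adjoin the lower DP above the subject, yielding the inverse reading.
The sentence is scopally ambiguous between *three biologists* > *every playwright* and *every playwright* > *three biologists*.

Yes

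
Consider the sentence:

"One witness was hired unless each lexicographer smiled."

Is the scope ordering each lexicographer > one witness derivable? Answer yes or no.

*each lexicographer* sits inside the adjunct clause *unless each lexicographer smiled*.
Adjunct clauses are scope islands: a quantifier inside an adjunct cannot raise into the matrix clause.
The inverse ordering *each lexicographer* > *one witness* is therefore underivable.

No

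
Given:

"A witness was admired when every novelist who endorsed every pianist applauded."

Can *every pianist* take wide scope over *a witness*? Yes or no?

*every pianist* occurs within the relative clause *who endorsed every pianist*, which is itself inside the adjunct *when every novelist who endorsed every pianist applauded*.
Two island boundaries intervene — the relative clause and the adjunct. Either alone would block QR.
*every pianist* is confined to the island and cannot take scope over *a witness*.
(Only the surface reading survives: one fixed witness with respect to all the relevant pianists.)

No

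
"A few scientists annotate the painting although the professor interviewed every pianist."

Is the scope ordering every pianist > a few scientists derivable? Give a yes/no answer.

No

Structurally, *every pianist* is inside the adjunct clause *although the professor interviewed every pianist*.
Adjuncts are opaque for quantifier raising; a quantifier in an adjunct stays inside it.
Hence only narrow scope for *every pianist* (under *a few scientists*) survives.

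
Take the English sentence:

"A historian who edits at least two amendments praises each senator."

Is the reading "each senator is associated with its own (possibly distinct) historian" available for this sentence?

That reading corresponds to *each senator* > *a historian*.
*each senator* is a matrix argument; only *a historian* is modified by the relative clause *who edits at least two amendments*, so the RC island is irrelevant to the target quantifier.
With no island boundary between them, the object can take inverse scope over the subject via ordinary QR within the clause.
The sentence is scopally ambiguous between *a historian* > *each senator* and *each senator* > *a historian*.

Yes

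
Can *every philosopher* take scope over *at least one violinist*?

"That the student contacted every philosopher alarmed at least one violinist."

*every philosopher* sits inside the sentential subject *that the student contacted every philosopher*.
The subject-island constraint blocks QR out of a clausal subject.
So the wide-scope reading for *every philosopher* is blocked.

No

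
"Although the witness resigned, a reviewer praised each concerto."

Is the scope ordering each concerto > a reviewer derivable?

The adjunct island is irrelevant here — *each concerto* and *a reviewer* are both in the matrix clause.
Nothing blocks QR of the lower DP to a position above the higher one, so inverse scope is available.

Yes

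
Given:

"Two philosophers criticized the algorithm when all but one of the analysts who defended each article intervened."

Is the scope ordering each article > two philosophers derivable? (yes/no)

*each article* occurs within the relative clause *who defended each article*, which is itself inside the adjunct *when all but one of the analysts who defended each article intervened*.
Two island boundaries intervene — the relative clause and the adjunct. Either alone would block QR.
*each article* is confined to the island and cannot take scope over *two philosophers*.

No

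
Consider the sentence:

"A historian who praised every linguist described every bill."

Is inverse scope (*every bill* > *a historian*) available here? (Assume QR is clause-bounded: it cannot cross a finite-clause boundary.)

*every bill* is a matrix argument; only *a historian* is modified by the relative clause *who praised every linguist*, so the RC island is irrelevant to the target quantifier.
With no island boundary between them, the object can take inverse scope over the subject via ordinary QR within the clause.
The sentence is scopally ambiguous between *a historian* > *every bill* and *every bill* > *a historian*.

Yes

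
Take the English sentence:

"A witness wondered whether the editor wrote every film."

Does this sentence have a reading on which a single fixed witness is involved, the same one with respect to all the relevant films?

Yes

The described interpretation is the *a witness* > *every film* scoping.
Nothing needs to raise for *a witness* > *every film*, so no island constraint is at stake.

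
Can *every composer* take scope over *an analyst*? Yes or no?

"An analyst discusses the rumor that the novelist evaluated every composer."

No

Structurally, *every composer* is inside the complex NP *the rumor that the novelist evaluated every composer*.
Noun-complement clauses are scope islands (the Complex NP Constraint): a quantifier inside one cannot scope into the matrix.
So *every composer* cannot raise high enough to outscope *an analyst*; only the surface ordering *an analyst* > *every composer* is available.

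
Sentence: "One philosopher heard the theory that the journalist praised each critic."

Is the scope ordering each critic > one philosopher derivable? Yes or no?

*each critic* is embedded in the complex NP *the theory that the journalist praised each critic*.
A that-clause complement to a noun is an island; QR cannot cross the NP boundary.
Hence only narrow scope for *each critic* (under *one philosopher*) survives.
(Only the surface reading survives: one fixed philosopher with respect to all the relevant critics.)

No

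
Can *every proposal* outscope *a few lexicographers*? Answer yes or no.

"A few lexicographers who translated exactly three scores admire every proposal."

The relative clause *who translated exactly three scores* modifies *a few lexicographers*, but *every proposal* is not inside that relative clause — it is an argument of the matrix verb.
Ordinary QR to a clause-peripheral position gives the wide-scope LF for the lower DP.

Yes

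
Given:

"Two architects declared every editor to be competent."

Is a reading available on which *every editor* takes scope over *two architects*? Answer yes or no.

Yes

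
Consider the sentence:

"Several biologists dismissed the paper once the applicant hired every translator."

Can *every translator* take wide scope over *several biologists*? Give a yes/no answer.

No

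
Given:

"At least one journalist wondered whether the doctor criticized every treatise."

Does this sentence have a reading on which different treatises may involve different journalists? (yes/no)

That reading corresponds to *every treatise* > *at least one journalist*.
*every treatise* sits inside the embedded question *whether the doctor criticized every treatise*.
Embedded wh-clauses are opaque for QR, so the quantifier stays inside the question.
*every treatise* is confined to the island and cannot take scope over *at least one journalist*.

No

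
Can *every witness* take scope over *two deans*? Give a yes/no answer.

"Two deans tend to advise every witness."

Yes

*every witness* is inside a raising infinitive, which is transparent to QR (no CP barrier), so it behaves as a matrix argument.
No island intervenes, so both surface and inverse scope are derivable.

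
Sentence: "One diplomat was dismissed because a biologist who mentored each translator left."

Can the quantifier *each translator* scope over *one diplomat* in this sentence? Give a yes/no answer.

No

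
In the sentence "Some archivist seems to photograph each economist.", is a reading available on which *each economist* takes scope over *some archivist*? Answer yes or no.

Yes

The matrix predicate is a raising verb, whose infinitival complement is not a scope island — *each economist* can QR into the matrix clause.
No island intervenes, so both surface and inverse scope are derivable.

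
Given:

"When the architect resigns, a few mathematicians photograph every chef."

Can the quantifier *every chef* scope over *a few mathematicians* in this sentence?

The adjunct island is irrelevant here — *every chef* and *a few mathematicians* are both in the matrix clause.
Ordinary QR to a clause-peripheral position gives the wide-scope LF for the lower DP.

Yes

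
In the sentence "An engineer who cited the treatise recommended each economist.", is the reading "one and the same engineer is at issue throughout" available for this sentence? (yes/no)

Yes

The paraphrase describes the scope ordering *an engineer* > *each economist*.
Nothing needs to raise for *an engineer* > *each economist*, so no island constraint is at stake.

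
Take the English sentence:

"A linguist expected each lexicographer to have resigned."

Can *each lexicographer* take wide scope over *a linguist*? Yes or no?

Yes

*each lexicographer* is an ECM subject; ECM complements are not islands, and the embedded quantifier may take matrix scope.
Nothing blocks QR of the lower DP to a position above the higher one, so inverse scope is available.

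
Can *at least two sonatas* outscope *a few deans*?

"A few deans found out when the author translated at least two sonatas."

*at least two sonatas* is embedded in the embedded question *when the author translated at least two sonatas*.
QR across an interrogative CP boundary is ruled out as a wh-island violation.
So the wide-scope reading for *at least two sonatas* is blocked.

No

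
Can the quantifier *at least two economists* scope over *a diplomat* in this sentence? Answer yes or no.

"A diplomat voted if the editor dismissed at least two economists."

*at least two economists* sits inside the adjunct clause *if the editor dismissed at least two economists*.
The adjunct-island constraint bars QR out of an adverbial clause.
There is no licit LF on which *at least two economists* c-commands *a diplomat*.
(Only the surface reading survives: one fixed diplomat with respect to all the relevant economists.)

No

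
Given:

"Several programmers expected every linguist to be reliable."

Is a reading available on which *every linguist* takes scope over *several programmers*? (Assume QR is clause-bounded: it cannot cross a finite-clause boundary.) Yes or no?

This is an ECM construction: *every linguist* is the infinitival subject, Case-marked by the matrix verb, and the infinitive is transparent for QR.
With no island boundary between them, the object can take inverse scope over the subject via ordinary QR within the clause.

Yes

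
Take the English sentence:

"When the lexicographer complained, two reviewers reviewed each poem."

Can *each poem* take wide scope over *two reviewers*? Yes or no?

Yes

The adjunct clause does not contain *each poem*, which is the matrix object.
Clause-internal QR can adjoin the lower DP above the subject, yielding the inverse reading.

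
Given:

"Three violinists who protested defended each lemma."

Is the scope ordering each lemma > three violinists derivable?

The relative clause *who protested* modifies *three violinists*, but *each lemma* is not inside that relative clause — it is an argument of the matrix verb.
Since no island is crossed, the inverse ordering is licensed alongside surface scope.
The sentence is scopally ambiguous between *three violinists* > *each lemma* and *each lemma* > *three violinists*.

Yes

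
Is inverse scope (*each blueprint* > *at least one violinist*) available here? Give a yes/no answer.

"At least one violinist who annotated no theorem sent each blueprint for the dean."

*each blueprint* sits in the matrix clause, not in the relative clause on *at least one violinist*.
With no island boundary between them, the object can take inverse scope over the subject via ordinary QR within the clause.
Both orderings are possible: *at least one violinist* > *each blueprint* and *each blueprint* > *at least one violinist*.

Yes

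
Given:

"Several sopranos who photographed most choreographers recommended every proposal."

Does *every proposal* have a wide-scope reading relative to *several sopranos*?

Yes

Although the sentence contains a relative clause (*who photographed most choreographers*), *every proposal* is outside it, in the matrix VP.
No island intervenes, so both surface and inverse scope are derivable.
The sentence is scopally ambiguous between *several sopranos* > *every proposal* and *every proposal* > *several sopranos*.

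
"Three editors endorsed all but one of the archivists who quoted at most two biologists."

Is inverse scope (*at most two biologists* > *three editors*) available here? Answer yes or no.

Structurally, *at most two biologists* is inside the relative clause *who quoted at most two biologists* modifying *all but one of the archivists*.
Quantifiers inside a relative clause are trapped there; the RC boundary blocks QR.
*at most two biologists* > *three editors* would require crossing that boundary, which is illicit.

No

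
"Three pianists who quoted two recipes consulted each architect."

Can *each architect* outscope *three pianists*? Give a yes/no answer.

Yes

The relative clause *who quoted two recipes* modifies *three pianists*, but *each architect* is not inside that relative clause — it is an argument of the matrix verb.
No island intervenes, so both surface and inverse scope are derivable.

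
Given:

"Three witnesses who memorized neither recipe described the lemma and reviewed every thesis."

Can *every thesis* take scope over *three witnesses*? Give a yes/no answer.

Structurally, *every thesis* is inside one conjunct of the coordinate structure (*reviewed every thesis*).
Asymmetric QR out of one conjunct violates the Coordinate Structure Constraint.
So the wide-scope reading for *every thesis* is blocked.

No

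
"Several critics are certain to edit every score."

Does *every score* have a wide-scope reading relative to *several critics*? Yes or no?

*every score* is inside a raising infinitive, which is transparent to QR (no CP barrier), so it behaves as a matrix argument.
Ordinary QR to a clause-peripheral position gives the wide-scope LF for the lower DP.

Yes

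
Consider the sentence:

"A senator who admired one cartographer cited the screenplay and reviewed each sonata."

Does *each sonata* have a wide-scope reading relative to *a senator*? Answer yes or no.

*each sonata* is embedded in one conjunct of the coordinate structure (*reviewed each sonata*).
Coordinate structures are islands for non-across-the-board movement, QR included.
The inverse ordering *each sonata* > *a senator* is therefore underivable.

No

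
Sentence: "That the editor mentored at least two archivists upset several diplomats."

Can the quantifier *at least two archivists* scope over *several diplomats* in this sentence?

No

*at least two archivists* occurs within the sentential subject *that the editor mentored at least two archivists*.
Sentential subjects are islands: a quantifier inside the subject clause cannot raise over the matrix predicate.
*at least two archivists* > *several diplomats* would require crossing that boundary, which is illicit.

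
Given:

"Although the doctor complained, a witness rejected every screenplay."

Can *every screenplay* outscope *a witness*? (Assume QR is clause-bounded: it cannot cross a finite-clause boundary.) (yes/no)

Yes

The adjunct island is irrelevant here — *every screenplay* and *a witness* are both in the matrix clause.
Since no island is crossed, the inverse ordering is licensed alongside surface scope.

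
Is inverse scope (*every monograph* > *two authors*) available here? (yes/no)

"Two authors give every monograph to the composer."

Yes

*every monograph* is the matrix object and *two authors* the matrix subject; the two are clausemates.
Clause-internal QR can adjoin the lower DP above the subject, yielding the inverse reading.
So *every monograph* > *two authors* is among the available readings.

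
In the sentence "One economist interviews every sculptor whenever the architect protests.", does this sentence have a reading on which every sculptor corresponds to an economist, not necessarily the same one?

Yes

This is the *every sculptor* > *one economist* reading.
The adjunct clause does not contain *every sculptor*, which is the matrix object.
Ordinary QR to a clause-peripheral position gives the wide-scope LF for the lower DP.
The sentence is scopally ambiguous between *one economist* > *every sculptor* and *every sculptor* > *one economist*.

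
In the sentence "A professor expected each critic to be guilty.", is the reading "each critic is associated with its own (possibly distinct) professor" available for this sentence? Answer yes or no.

Yes

That reading corresponds to *each critic* > *a professor*.
*each critic* is the subject of an ECM infinitive — the infinitival complement of an ECM verb is not a scope island, so *each critic* can raise into the matrix clause.
Ordinary QR to a clause-peripheral position gives the wide-scope LF for the lower DP.
So *each critic* > *a professor* is among the available readings.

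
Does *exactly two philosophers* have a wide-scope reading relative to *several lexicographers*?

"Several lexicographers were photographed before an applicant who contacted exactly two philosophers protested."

No

*exactly two philosophers* occurs within the relative clause *who contacted exactly two philosophers*, which is itself inside the adjunct *before an applicant who contacted exactly two philosophers protested*.
Even if one barrier were somehow void, the other would still block QR.
So *exactly two philosophers* cannot raise high enough to outscope *several lexicographers*; only the surface ordering *several lexicographers* > *exactly two philosophers* is available.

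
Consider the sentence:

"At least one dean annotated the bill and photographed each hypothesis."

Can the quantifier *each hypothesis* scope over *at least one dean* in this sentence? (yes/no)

*each hypothesis* is embedded in one conjunct of the coordinate structure (*photographed each hypothesis*).
A quantifier cannot raise out of one conjunct of a coordination across the whole coordinate structure — the CSC applies to QR.
*each hypothesis* is confined to the island and cannot take scope over *at least one dean*.

No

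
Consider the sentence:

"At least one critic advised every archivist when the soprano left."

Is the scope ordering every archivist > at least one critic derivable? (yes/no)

Yes

Although there is an adjunct clause, *every archivist* is in the main clause, not inside the adjunct.
Since no island is crossed, the inverse ordering is licensed alongside surface scope.
So *every archivist* > *at least one critic* is among the available readings.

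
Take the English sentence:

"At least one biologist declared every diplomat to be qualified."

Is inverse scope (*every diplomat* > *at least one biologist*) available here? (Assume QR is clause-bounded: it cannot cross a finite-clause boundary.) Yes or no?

Yes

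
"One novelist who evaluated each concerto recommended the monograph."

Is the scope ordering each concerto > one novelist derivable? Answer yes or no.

*each concerto* sits inside the relative clause *who evaluated each concerto*.
Relative clauses are scope islands: a quantifier cannot QR out of a relative clause to take scope in the matrix clause.
So the wide-scope reading for *each concerto* is blocked.

No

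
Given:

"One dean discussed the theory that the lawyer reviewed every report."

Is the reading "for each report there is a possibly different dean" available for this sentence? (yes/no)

No

That reading corresponds to *every report* > *one dean*.
*every report* sits inside the complex NP *the theory that the lawyer reviewed every report*.
Since the clause is the complement of a nominal head, the CNPC blocks scope extraction.
*every report* is confined to the island and cannot take scope over *one dean*.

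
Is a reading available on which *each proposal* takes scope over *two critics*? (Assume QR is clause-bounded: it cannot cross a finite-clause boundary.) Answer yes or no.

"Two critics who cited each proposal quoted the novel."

No

*each proposal* is embedded in the relative clause *who cited each proposal*.
Relative clauses are scope islands: a quantifier cannot QR out of a relative clause to take scope in the matrix clause.
So the wide-scope reading for *each proposal* is blocked.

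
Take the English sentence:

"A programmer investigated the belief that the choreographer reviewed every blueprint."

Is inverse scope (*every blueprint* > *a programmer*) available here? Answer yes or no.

*every blueprint* is embedded in the complex NP *the belief that the choreographer reviewed every blueprint*.
The complex NP is opaque for QR — the quantifier is frozen inside the noun's complement.
So *every blueprint* cannot raise high enough to outscope *a programmer*; only the surface ordering *a programmer* > *every blueprint* is available.

No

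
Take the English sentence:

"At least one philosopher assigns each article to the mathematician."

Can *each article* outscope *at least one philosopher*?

Yes

Both DPs are arguments of the same predicate; there is no clause or island boundary between them.
Nothing blocks QR of the lower DP to a position above the higher one, so inverse scope is available.
So *each article* > *at least one philosopher* is among the available readings.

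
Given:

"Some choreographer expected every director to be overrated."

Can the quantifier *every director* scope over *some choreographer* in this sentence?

The ECM infinitive is scope-transparent — *every director* is free to raise above *some choreographer*.
QR within a single clause is free, so the lower quantifier may take scope over the higher one.
So *every director* > *some choreographer* is among the available readings.

Yes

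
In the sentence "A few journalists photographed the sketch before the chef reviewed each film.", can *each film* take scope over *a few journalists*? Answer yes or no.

No

*each film* is embedded in the adjunct clause *before the chef reviewed each film*.
Since the clause is an adjunct (not a complement), the Adjunct Condition blocks QR across its edge.
So *each film* cannot raise to a position above *a few journalists*.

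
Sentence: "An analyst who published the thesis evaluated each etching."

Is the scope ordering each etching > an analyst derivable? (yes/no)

The relative clause *who published the thesis* modifies *an analyst*, but *each etching* is not inside that relative clause — it is an argument of the matrix verb.
QR within a single clause is free, so the lower quantifier may take scope over the higher one.

Yes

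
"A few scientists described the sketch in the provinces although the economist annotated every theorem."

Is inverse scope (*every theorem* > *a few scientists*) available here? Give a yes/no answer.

*every theorem* occurs within the adjunct clause *although the economist annotated every theorem*.
Adjunct clauses are scope islands: a quantifier inside an adjunct cannot raise into the matrix clause.
So the wide-scope reading for *every theorem* is blocked.

No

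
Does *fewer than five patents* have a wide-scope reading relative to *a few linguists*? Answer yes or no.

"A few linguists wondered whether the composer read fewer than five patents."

*fewer than five patents* is embedded in the embedded question *whether the composer read fewer than five patents*.
The wh-island constraint blocks QR out of an embedded interrogative.
*fewer than five patents* > *a few linguists* would require crossing that boundary, which is illicit.

No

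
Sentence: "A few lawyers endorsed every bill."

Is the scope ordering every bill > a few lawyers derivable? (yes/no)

Yes

*every bill* is the matrix object and *a few lawyers* the matrix subject; the two are clausemates.
Ordinary QR to a clause-peripheral position gives the wide-scope LF for the lower DP.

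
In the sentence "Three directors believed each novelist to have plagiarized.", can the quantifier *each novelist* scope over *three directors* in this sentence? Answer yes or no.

ECM infinitives lack a CP barrier, so *each novelist* can QR over the matrix subject *three directors*.
Ordinary QR to a clause-peripheral position gives the wide-scope LF for the lower DP.

Yes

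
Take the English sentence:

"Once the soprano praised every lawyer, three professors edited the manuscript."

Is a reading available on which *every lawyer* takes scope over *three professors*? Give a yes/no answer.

*every lawyer* is embedded in the adjunct clause *once the soprano praised every lawyer*.
Adjunct clauses are scope islands: a quantifier inside an adjunct cannot raise into the matrix clause.
*every lawyer* > *three professors* would require crossing that boundary, which is illicit.

No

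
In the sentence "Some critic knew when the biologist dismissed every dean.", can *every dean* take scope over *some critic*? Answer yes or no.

No

Structurally, *every dean* is inside the embedded question *when the biologist dismissed every dean*.
Embedded questions are wh-islands: a quantifier inside an indirect question cannot QR into the matrix clause.
So *every dean* cannot raise high enough to outscope *some critic*; only the surface ordering *some critic* > *every dean* is available.
(Only the surface reading survives: one fixed critic with respect to all the relevant deans.)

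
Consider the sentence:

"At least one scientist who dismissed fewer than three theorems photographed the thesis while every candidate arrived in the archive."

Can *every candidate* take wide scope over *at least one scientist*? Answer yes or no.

*every candidate* is embedded in the adjunct clause *while every candidate arrived in the archive*.
The adjunct-island constraint bars QR out of an adverbial clause.
*every candidate* > *at least one scientist* would require crossing that boundary, which is illicit.
(Only the surface reading survives: one fixed scientist with respect to all the relevant candidates.)

No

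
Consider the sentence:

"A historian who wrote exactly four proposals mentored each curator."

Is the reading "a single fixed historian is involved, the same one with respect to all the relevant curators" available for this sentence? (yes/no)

The described interpretation is the *a historian* > *each curator* scoping.
That is the surface-scope ordering, which is always one of the available readings — island constraints only ever restrict inverse scope.

Yes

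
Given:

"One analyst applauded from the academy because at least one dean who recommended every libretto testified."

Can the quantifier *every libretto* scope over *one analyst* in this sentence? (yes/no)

No

*every libretto* sits inside the relative clause *who recommended every libretto*, which is itself inside the adjunct *because at least one dean who recommended every libretto testified*.
Both the relative clause and the enclosing adjunct are scope islands; QR cannot cross either.
Hence only narrow scope for *every libretto* (under *one analyst*) survives.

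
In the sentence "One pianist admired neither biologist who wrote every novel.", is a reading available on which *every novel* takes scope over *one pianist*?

*every novel* sits inside the relative clause *who wrote every novel* modifying *neither biologist*.
The relative clause forms an island for QR, so the quantifier is confined to the head noun's restrictor.
So *every novel* cannot raise high enough to outscope *one pianist*; only the surface ordering *one pianist* > *every novel* is available.

No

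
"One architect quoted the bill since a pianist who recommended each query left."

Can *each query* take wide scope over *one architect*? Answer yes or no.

No

The target quantifier *each query* is part of the relative clause *who recommended each query*, which is itself inside the adjunct *since a pianist who recommended each query left*.
Both the relative clause and the enclosing adjunct are scope islands; QR cannot cross either.
There is no licit LF on which *each query* c-commands *one architect*.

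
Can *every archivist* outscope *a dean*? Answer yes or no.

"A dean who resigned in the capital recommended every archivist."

*every archivist* sits in the matrix clause, not in the relative clause on *a dean*.
Clause-internal QR can adjoin the lower DP above the subject, yielding the inverse reading.

Yes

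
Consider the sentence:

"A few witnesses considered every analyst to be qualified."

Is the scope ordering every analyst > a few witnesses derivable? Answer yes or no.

Yes

ECM infinitives lack a CP barrier, so *every analyst* can QR over the matrix subject *a few witnesses*.
Clause-internal QR can adjoin the lower DP above the subject, yielding the inverse reading.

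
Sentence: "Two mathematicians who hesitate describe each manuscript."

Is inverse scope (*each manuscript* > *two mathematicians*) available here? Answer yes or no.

Although the sentence contains a relative clause (*who hesitate*), *each manuscript* is outside it, in the matrix VP.
Ordinary QR to a clause-peripheral position gives the wide-scope LF for the lower DP.

Yes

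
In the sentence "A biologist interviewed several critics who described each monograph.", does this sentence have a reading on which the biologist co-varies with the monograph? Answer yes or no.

No

That reading corresponds to *each monograph* > *a biologist*.
The target quantifier *each monograph* is part of the relative clause *who described each monograph* modifying *several critics*.
A relative clause is a scope island — quantifier raising cannot cross its boundary.
There is no licit LF on which *each monograph* c-commands *a biologist*.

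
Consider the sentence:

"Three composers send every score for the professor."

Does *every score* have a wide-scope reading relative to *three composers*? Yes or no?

Yes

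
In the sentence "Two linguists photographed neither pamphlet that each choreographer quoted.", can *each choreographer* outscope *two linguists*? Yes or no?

*each choreographer* is embedded in the relative clause *that each choreographer quoted* modifying *neither pamphlet*.
The relative clause forms an island for QR, so the quantifier is confined to the head noun's restrictor.
The inverse ordering *each choreographer* > *two linguists* is therefore underivable.

No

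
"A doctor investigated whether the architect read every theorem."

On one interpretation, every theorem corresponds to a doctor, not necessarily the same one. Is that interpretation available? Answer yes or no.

This is the *every theorem* > *a doctor* reading.
Structurally, *every theorem* is inside the embedded question *whether the architect read every theorem*.
Embedded questions are wh-islands: a quantifier inside an indirect question cannot QR into the matrix clause.
The inverse ordering *every theorem* > *a doctor* is therefore underivable.

No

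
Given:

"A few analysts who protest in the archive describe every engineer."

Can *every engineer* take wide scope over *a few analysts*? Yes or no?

The relative clause *who protest in the archive* modifies *a few analysts*, but *every engineer* is not inside that relative clause — it is an argument of the matrix verb.
Clause-internal QR can adjoin the lower DP above the subject, yielding the inverse reading.

Yes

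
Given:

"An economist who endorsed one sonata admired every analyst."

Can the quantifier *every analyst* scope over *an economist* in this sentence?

Yes

*every analyst* sits in the matrix clause, not in the relative clause on *an economist*.
No island intervenes, so both surface and inverse scope are derivable.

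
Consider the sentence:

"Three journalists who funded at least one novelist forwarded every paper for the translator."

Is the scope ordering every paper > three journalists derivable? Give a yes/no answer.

Yes

The relative clause *who funded at least one novelist* modifies *three journalists*, but *every paper* is not inside that relative clause — it is an argument of the matrix verb.
Nothing blocks QR of the lower DP to a position above the higher one, so inverse scope is available.
So *every paper* > *three journalists* is among the available readings.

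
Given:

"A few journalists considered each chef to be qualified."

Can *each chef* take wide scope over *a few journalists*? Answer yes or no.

The ECM infinitive is scope-transparent — *each chef* is free to raise above *a few journalists*.
Since no island is crossed, the inverse ordering is licensed alongside surface scope.
Both orderings are possible: *a few journalists* > *each chef* and *each chef* > *a few journalists*.

Yes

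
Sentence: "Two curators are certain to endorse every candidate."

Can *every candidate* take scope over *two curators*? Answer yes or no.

The matrix predicate is a raising verb, whose infinitival complement is not a scope island — *every candidate* can QR into the matrix clause.
With no island boundary between them, the object can take inverse scope over the subject via ordinary QR within the clause.

Yes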